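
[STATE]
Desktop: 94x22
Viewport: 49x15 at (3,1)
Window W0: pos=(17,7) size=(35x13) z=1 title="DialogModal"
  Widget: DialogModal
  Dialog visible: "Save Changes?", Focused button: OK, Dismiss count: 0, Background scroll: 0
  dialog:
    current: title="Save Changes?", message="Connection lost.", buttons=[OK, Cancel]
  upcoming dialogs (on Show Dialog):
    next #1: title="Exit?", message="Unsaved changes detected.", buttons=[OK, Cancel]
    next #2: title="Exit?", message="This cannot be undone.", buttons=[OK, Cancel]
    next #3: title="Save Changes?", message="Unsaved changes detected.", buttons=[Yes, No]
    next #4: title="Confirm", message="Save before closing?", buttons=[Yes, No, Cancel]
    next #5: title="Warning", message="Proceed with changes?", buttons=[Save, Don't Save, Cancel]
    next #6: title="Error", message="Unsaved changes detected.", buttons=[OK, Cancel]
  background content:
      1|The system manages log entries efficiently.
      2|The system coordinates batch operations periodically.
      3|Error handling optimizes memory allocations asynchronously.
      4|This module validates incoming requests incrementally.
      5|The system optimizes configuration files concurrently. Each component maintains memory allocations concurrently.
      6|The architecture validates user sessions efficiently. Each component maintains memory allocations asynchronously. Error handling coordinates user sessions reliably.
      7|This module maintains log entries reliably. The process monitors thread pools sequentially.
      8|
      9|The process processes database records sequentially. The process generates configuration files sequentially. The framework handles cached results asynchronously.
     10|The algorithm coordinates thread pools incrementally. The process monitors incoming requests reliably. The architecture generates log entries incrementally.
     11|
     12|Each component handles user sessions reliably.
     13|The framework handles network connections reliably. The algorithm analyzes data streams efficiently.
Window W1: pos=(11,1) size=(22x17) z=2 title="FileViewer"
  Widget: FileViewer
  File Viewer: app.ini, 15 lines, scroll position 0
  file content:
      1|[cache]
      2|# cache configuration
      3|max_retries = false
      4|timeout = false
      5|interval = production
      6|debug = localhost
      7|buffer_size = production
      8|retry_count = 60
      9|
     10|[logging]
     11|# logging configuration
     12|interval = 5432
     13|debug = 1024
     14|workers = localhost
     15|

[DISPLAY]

        ┏━━━━━━━━━━━━━━━━━━━━┓                   
        ┃ FileViewer         ┃                   
        ┠────────────────────┨                   
        ┃[cache]            ▲┃                   
        ┃# cache configurati█┃                   
        ┃max_retries = false░┃                   
        ┃timeout = false    ░┃━━━━━━━━━━━━━━━━━━┓
        ┃interval = producti░┃                  ┃
        ┃debug = localhost  ░┃──────────────────┨
        ┃buffer_size = produ░┃ges log entries ef┃
        ┃retry_count = 60   ░┃dinates batch oper┃
        ┃                   ░┃──────────┐emory a┃
        ┃[logging]          ░┃hanges?   │ming re┃
        ┃# logging configura░┃ion lost. │guratio┃
        ┃interval = 5432    ░┃Cancel    │ user s┃


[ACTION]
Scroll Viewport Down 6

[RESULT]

        ┃timeout = false    ░┃━━━━━━━━━━━━━━━━━━┓
        ┃interval = producti░┃                  ┃
        ┃debug = localhost  ░┃──────────────────┨
        ┃buffer_size = produ░┃ges log entries ef┃
        ┃retry_count = 60   ░┃dinates batch oper┃
        ┃                   ░┃──────────┐emory a┃
        ┃[logging]          ░┃hanges?   │ming re┃
        ┃# logging configura░┃ion lost. │guratio┃
        ┃interval = 5432    ░┃Cancel    │ user s┃
        ┃debug = 1024       ▼┃──────────┘entries┃
        ┗━━━━━━━━━━━━━━━━━━━━┛                  ┃
              ┃The process processes database re┃
              ┗━━━━━━━━━━━━━━━━━━━━━━━━━━━━━━━━━┛
                                                 
                                                 


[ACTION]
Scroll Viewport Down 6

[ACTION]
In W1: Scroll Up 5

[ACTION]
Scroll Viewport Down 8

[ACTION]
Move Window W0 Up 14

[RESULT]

        ┃timeout = false    ░┃ion lost. │guratio┃
        ┃interval = producti░┃Cancel    │ user s┃
        ┃debug = localhost  ░┃──────────┘entries┃
        ┃buffer_size = produ░┃                  ┃
        ┃retry_count = 60   ░┃cesses database re┃
        ┃                   ░┃━━━━━━━━━━━━━━━━━━┛
        ┃[logging]          ░┃                   
        ┃# logging configura░┃                   
        ┃interval = 5432    ░┃                   
        ┃debug = 1024       ▼┃                   
        ┗━━━━━━━━━━━━━━━━━━━━┛                   
                                                 
                                                 
                                                 
                                                 


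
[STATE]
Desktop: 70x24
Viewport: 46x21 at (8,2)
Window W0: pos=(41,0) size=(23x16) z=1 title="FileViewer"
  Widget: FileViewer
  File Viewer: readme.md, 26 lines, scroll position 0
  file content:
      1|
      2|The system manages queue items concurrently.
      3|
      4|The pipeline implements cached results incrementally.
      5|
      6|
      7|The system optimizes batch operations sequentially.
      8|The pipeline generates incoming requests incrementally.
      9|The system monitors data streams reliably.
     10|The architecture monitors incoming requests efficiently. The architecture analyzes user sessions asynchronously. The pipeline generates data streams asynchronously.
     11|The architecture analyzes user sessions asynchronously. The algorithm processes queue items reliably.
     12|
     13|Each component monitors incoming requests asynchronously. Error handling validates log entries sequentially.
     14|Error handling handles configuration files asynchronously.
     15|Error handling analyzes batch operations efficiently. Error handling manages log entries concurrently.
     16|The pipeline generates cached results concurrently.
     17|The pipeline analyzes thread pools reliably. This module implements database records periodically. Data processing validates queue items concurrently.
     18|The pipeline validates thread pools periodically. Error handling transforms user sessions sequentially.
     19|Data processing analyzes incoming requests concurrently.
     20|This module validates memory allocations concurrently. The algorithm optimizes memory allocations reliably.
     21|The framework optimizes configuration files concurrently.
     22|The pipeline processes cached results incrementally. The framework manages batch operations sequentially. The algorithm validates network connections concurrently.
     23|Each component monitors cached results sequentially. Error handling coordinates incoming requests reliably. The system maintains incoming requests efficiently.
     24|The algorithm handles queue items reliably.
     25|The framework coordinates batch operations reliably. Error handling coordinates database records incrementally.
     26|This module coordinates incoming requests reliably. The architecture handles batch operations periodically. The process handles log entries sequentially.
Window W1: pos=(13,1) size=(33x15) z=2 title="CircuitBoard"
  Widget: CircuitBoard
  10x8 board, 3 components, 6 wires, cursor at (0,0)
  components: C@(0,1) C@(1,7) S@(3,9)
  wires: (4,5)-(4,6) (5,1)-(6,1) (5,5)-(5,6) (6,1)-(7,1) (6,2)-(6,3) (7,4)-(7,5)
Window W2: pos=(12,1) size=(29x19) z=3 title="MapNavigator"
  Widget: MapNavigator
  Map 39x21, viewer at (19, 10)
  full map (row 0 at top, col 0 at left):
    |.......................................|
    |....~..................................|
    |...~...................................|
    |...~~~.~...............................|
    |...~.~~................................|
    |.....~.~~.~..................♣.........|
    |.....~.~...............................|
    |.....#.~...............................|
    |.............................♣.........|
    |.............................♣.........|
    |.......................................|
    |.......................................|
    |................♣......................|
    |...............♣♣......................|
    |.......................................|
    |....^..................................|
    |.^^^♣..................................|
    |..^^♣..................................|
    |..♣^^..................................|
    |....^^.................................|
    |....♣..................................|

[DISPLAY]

    ┃ MapNavigator              ┃    ┃────────
    ┠───────────────────────────┨────┨        
    ┃.~.........................┃    ┃system m
    ┃~..........................┃    ┃        
    ┃.~~.~..................♣...┃    ┃pipeline
    ┃.~.........................┃    ┃        
    ┃.~.........................┃    ┃        
    ┃.......................♣...┃    ┃system o
    ┃.......................♣...┃    ┃pipeline
    ┃.............@.............┃    ┃system m
    ┃...........................┃    ┃architec
    ┃..........♣................┃ ·  ┃architec
    ┃.........♣♣................┃    ┃        
    ┃...........................┃━━━━┛━━━━━━━━
    ┃...........................┃             
    ┃...........................┃             
    ┃...........................┃             
    ┗━━━━━━━━━━━━━━━━━━━━━━━━━━━┛             
                                              
                                              
                                              


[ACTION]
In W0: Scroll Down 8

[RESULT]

    ┃ MapNavigator              ┃    ┃────────
    ┠───────────────────────────┨────┨system m
    ┃.~.........................┃    ┃architec
    ┃~..........................┃    ┃architec
    ┃.~~.~..................♣...┃    ┃        
    ┃.~.........................┃    ┃ compone
    ┃.~.........................┃    ┃r handli
    ┃.......................♣...┃    ┃r handli
    ┃.......................♣...┃    ┃pipeline
    ┃.............@.............┃    ┃pipeline
    ┃...........................┃    ┃pipeline
    ┃..........♣................┃ ·  ┃ process
    ┃.........♣♣................┃    ┃ module 
    ┃...........................┃━━━━┛━━━━━━━━
    ┃...........................┃             
    ┃...........................┃             
    ┃...........................┃             
    ┗━━━━━━━━━━━━━━━━━━━━━━━━━━━┛             
                                              
                                              
                                              


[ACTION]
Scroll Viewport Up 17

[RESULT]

                                 ┏━━━━━━━━━━━━
    ┏━━━━━━━━━━━━━━━━━━━━━━━━━━━┓━━━━┓eViewer 
    ┃ MapNavigator              ┃    ┃────────
    ┠───────────────────────────┨────┨system m
    ┃.~.........................┃    ┃architec
    ┃~..........................┃    ┃architec
    ┃.~~.~..................♣...┃    ┃        
    ┃.~.........................┃    ┃ compone
    ┃.~.........................┃    ┃r handli
    ┃.......................♣...┃    ┃r handli
    ┃.......................♣...┃    ┃pipeline
    ┃.............@.............┃    ┃pipeline
    ┃...........................┃    ┃pipeline
    ┃..........♣................┃ ·  ┃ process
    ┃.........♣♣................┃    ┃ module 
    ┃...........................┃━━━━┛━━━━━━━━
    ┃...........................┃             
    ┃...........................┃             
    ┃...........................┃             
    ┗━━━━━━━━━━━━━━━━━━━━━━━━━━━┛             
                                              


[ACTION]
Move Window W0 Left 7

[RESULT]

                          ┏━━━━━━━━━━━━━━━━━━━
    ┏━━━━━━━━━━━━━━━━━━━━━━━━━━━┓━━━━┓        
    ┃ MapNavigator              ┃    ┃────────
    ┠───────────────────────────┨────┨monitors
    ┃.~.........................┃    ┃cture mo
    ┃~..........................┃    ┃cture an
    ┃.~~.~..................♣...┃    ┃        
    ┃.~.........................┃    ┃ent moni
    ┃.~.........................┃    ┃ing hand
    ┃.......................♣...┃    ┃ing anal
    ┃.......................♣...┃    ┃e genera
    ┃.............@.............┃    ┃e analyz
    ┃...........................┃    ┃e valida
    ┃..........♣................┃ ·  ┃sing ana
    ┃.........♣♣................┃    ┃ validat
    ┃...........................┃━━━━┛━━━━━━━━
    ┃...........................┃             
    ┃...........................┃             
    ┃...........................┃             
    ┗━━━━━━━━━━━━━━━━━━━━━━━━━━━┛             
                                              


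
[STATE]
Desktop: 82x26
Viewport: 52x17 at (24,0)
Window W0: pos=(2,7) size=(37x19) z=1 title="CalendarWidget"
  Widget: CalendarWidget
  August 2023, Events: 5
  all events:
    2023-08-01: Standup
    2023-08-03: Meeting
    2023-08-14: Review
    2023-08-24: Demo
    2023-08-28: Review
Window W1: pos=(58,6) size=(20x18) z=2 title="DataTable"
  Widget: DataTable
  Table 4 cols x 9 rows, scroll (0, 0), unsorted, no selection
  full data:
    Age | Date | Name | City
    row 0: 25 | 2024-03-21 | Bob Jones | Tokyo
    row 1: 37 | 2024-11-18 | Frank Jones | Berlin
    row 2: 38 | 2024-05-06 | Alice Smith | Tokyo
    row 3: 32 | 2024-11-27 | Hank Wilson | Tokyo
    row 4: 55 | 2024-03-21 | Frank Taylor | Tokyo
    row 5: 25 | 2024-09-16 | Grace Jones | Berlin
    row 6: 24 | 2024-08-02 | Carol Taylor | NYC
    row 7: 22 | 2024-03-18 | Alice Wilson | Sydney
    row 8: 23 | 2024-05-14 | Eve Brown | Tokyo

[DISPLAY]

                                                    
                                                    
                                                    
                                                    
                                                    
                                                    
                                  ┏━━━━━━━━━━━━━━━━━
━━━━━━━━━━━━━━┓                   ┃ DataTable       
              ┃                   ┠─────────────────
──────────────┨                   ┃Age│Date      │Na
23            ┃                   ┃───┼──────────┼──
              ┃                   ┃25 │2024-03-21│Bo
6             ┃                   ┃37 │2024-11-18│Fr
              ┃                   ┃38 │2024-05-06│Al
              ┃                   ┃32 │2024-11-27│Ha
              ┃                   ┃55 │2024-03-21│Fr
              ┃                   ┃25 │2024-09-16│Gr


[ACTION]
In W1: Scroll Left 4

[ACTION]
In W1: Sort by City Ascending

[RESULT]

                                                    
                                                    
                                                    
                                                    
                                                    
                                                    
                                  ┏━━━━━━━━━━━━━━━━━
━━━━━━━━━━━━━━┓                   ┃ DataTable       
              ┃                   ┠─────────────────
──────────────┨                   ┃Age│Date      │Na
23            ┃                   ┃───┼──────────┼──
              ┃                   ┃37 │2024-11-18│Fr
6             ┃                   ┃25 │2024-09-16│Gr
              ┃                   ┃24 │2024-08-02│Ca
              ┃                   ┃22 │2024-03-18│Al
              ┃                   ┃25 │2024-03-21│Bo
              ┃                   ┃38 │2024-05-06│Al


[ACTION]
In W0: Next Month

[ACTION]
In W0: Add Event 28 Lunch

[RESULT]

                                                    
                                                    
                                                    
                                                    
                                                    
                                                    
                                  ┏━━━━━━━━━━━━━━━━━
━━━━━━━━━━━━━━┓                   ┃ DataTable       
              ┃                   ┠─────────────────
──────────────┨                   ┃Age│Date      │Na
2023          ┃                   ┃───┼──────────┼──
              ┃                   ┃37 │2024-11-18│Fr
              ┃                   ┃25 │2024-09-16│Gr
              ┃                   ┃24 │2024-08-02│Ca
              ┃                   ┃22 │2024-03-18│Al
              ┃                   ┃25 │2024-03-21│Bo
              ┃                   ┃38 │2024-05-06│Al


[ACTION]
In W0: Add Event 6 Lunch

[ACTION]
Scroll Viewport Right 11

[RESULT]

                                                    
                                                    
                                                    
                                                    
                                                    
                                                    
                            ┏━━━━━━━━━━━━━━━━━━┓    
━━━━━━━━┓                   ┃ DataTable        ┃    
        ┃                   ┠──────────────────┨    
────────┨                   ┃Age│Date      │Nam┃    
        ┃                   ┃───┼──────────┼───┃    
        ┃                   ┃37 │2024-11-18│Fra┃    
        ┃                   ┃25 │2024-09-16│Gra┃    
        ┃                   ┃24 │2024-08-02│Car┃    
        ┃                   ┃22 │2024-03-18│Ali┃    
        ┃                   ┃25 │2024-03-21│Bob┃    
        ┃                   ┃38 │2024-05-06│Ali┃    


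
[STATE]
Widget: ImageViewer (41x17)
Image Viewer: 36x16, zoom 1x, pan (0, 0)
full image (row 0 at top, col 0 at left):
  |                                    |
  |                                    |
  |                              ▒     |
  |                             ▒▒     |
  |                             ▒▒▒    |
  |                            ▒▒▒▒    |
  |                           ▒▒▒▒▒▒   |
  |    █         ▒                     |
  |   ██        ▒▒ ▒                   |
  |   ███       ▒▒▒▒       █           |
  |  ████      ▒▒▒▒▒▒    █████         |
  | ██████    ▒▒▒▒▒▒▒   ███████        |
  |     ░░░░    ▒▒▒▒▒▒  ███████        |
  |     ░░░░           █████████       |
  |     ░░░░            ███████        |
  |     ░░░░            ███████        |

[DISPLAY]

                                         
                                         
                              ▒          
                             ▒▒          
                             ▒▒▒         
                            ▒▒▒▒         
                           ▒▒▒▒▒▒        
    █         ▒                          
   ██        ▒▒ ▒                        
   ███       ▒▒▒▒       █                
  ████      ▒▒▒▒▒▒    █████              
 ██████    ▒▒▒▒▒▒▒   ███████             
     ░░░░    ▒▒▒▒▒▒  ███████             
     ░░░░           █████████            
     ░░░░            ███████             
     ░░░░            ███████             
                                         


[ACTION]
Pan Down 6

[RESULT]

                           ▒▒▒▒▒▒        
    █         ▒                          
   ██        ▒▒ ▒                        
   ███       ▒▒▒▒       █                
  ████      ▒▒▒▒▒▒    █████              
 ██████    ▒▒▒▒▒▒▒   ███████             
     ░░░░    ▒▒▒▒▒▒  ███████             
     ░░░░           █████████            
     ░░░░            ███████             
     ░░░░            ███████             
                                         
                                         
                                         
                                         
                                         
                                         
                                         


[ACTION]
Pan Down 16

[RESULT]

                                         
                                         
                                         
                                         
                                         
                                         
                                         
                                         
                                         
                                         
                                         
                                         
                                         
                                         
                                         
                                         
                                         


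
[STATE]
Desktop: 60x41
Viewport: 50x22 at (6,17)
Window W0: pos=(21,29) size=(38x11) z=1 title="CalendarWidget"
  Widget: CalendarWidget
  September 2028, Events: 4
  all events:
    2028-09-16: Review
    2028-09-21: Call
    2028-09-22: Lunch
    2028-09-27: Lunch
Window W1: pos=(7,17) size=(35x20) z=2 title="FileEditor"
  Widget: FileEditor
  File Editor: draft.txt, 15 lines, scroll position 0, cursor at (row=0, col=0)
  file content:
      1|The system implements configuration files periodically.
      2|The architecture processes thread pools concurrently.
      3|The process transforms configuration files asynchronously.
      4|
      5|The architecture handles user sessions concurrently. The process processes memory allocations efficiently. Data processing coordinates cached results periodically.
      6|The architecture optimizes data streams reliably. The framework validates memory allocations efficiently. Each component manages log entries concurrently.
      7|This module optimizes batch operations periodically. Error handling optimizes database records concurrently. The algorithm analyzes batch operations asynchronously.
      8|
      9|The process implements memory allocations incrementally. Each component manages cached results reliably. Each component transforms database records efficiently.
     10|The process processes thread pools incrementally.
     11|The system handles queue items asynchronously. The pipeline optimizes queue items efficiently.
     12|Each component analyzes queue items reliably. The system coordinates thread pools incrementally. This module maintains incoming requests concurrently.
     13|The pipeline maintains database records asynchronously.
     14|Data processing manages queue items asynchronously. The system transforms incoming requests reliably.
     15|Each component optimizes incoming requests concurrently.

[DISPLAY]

 ┏━━━━━━━━━━━━━━━━━━━━━━━━━━━━━━━━━┓              
 ┃ FileEditor                      ┃              
 ┠─────────────────────────────────┨              
 ┃█he system implements configurat▲┃              
 ┃The architecture processes threa█┃              
 ┃The process transforms configura░┃              
 ┃                                ░┃              
 ┃The architecture handles user se░┃              
 ┃The architecture optimizes data ░┃              
 ┃This module optimizes batch oper░┃              
 ┃                                ░┃              
 ┃The process implements memory al░┃              
 ┃The process processes thread poo░┃━━━━━━━━━━━━━━
 ┃The system handles queue items a░┃              
 ┃Each component analyzes queue it░┃──────────────
 ┃The pipeline maintains database ░┃ 2028         
 ┃Data processing manages queue it░┃              
 ┃Each component optimizes incomin░┃              
 ┃                                ▼┃              
 ┗━━━━━━━━━━━━━━━━━━━━━━━━━━━━━━━━━┛7             
               ┃18 19 20 21* 22* 23 24            
               ┃25 26 27* 28 29 30                


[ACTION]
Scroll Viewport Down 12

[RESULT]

 ┠─────────────────────────────────┨              
 ┃█he system implements configurat▲┃              
 ┃The architecture processes threa█┃              
 ┃The process transforms configura░┃              
 ┃                                ░┃              
 ┃The architecture handles user se░┃              
 ┃The architecture optimizes data ░┃              
 ┃This module optimizes batch oper░┃              
 ┃                                ░┃              
 ┃The process implements memory al░┃              
 ┃The process processes thread poo░┃━━━━━━━━━━━━━━
 ┃The system handles queue items a░┃              
 ┃Each component analyzes queue it░┃──────────────
 ┃The pipeline maintains database ░┃ 2028         
 ┃Data processing manages queue it░┃              
 ┃Each component optimizes incomin░┃              
 ┃                                ▼┃              
 ┗━━━━━━━━━━━━━━━━━━━━━━━━━━━━━━━━━┛7             
               ┃18 19 20 21* 22* 23 24            
               ┃25 26 27* 28 29 30                
               ┗━━━━━━━━━━━━━━━━━━━━━━━━━━━━━━━━━━
                                                  


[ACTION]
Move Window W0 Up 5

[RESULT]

 ┠─────────────────────────────────┨              
 ┃█he system implements configurat▲┃              
 ┃The architecture processes threa█┃              
 ┃The process transforms configura░┃              
 ┃                                ░┃              
 ┃The architecture handles user se░┃━━━━━━━━━━━━━━
 ┃The architecture optimizes data ░┃              
 ┃This module optimizes batch oper░┃──────────────
 ┃                                ░┃ 2028         
 ┃The process implements memory al░┃              
 ┃The process processes thread poo░┃              
 ┃The system handles queue items a░┃              
 ┃Each component analyzes queue it░┃7             
 ┃The pipeline maintains database ░┃24            
 ┃Data processing manages queue it░┃              
 ┃Each component optimizes incomin░┃━━━━━━━━━━━━━━
 ┃                                ▼┃              
 ┗━━━━━━━━━━━━━━━━━━━━━━━━━━━━━━━━━┛              
                                                  
                                                  
                                                  
                                                  


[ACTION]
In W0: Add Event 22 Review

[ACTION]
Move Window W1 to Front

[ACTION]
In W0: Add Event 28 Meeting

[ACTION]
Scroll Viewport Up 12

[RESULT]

                                                  
                                                  
                                                  
                                                  
                                                  
                                                  
                                                  
                                                  
                                                  
                                                  
 ┏━━━━━━━━━━━━━━━━━━━━━━━━━━━━━━━━━┓              
 ┃ FileEditor                      ┃              
 ┠─────────────────────────────────┨              
 ┃█he system implements configurat▲┃              
 ┃The architecture processes threa█┃              
 ┃The process transforms configura░┃              
 ┃                                ░┃              
 ┃The architecture handles user se░┃━━━━━━━━━━━━━━
 ┃The architecture optimizes data ░┃              
 ┃This module optimizes batch oper░┃──────────────
 ┃                                ░┃ 2028         
 ┃The process implements memory al░┃              


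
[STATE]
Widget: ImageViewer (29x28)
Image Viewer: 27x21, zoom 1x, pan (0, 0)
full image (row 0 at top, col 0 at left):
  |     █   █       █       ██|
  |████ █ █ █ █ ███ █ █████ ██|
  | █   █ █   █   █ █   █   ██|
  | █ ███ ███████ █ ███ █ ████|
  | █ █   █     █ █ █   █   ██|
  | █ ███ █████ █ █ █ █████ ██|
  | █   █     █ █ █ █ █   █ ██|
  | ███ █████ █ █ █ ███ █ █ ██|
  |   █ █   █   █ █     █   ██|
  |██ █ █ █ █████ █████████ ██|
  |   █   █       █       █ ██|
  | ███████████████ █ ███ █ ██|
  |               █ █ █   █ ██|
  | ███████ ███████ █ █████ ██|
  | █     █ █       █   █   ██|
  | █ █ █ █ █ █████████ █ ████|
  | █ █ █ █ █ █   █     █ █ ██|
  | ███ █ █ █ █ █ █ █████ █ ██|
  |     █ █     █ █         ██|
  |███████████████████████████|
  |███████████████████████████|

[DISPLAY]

     █   █       █       ██  
████ █ █ █ █ ███ █ █████ ██  
 █   █ █   █   █ █   █   ██  
 █ ███ ███████ █ ███ █ ████  
 █ █   █     █ █ █   █   ██  
 █ ███ █████ █ █ █ █████ ██  
 █   █     █ █ █ █ █   █ ██  
 ███ █████ █ █ █ ███ █ █ ██  
   █ █   █   █ █     █   ██  
██ █ █ █ █████ █████████ ██  
   █   █       █       █ ██  
 ███████████████ █ ███ █ ██  
               █ █ █   █ ██  
 ███████ ███████ █ █████ ██  
 █     █ █       █   █   ██  
 █ █ █ █ █ █████████ █ ████  
 █ █ █ █ █ █   █     █ █ ██  
 ███ █ █ █ █ █ █ █████ █ ██  
     █ █     █ █         ██  
███████████████████████████  
███████████████████████████  
                             
                             
                             
                             
                             
                             
                             


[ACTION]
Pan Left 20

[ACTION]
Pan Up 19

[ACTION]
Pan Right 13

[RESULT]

    █       ██               
███ █ █████ ██               
  █ █   █   ██               
█ █ ███ █ ████               
█ █ █   █   ██               
█ █ █ █████ ██               
█ █ █ █   █ ██               
█ █ ███ █ █ ██               
█ █     █   ██               
█ █████████ ██               
  █       █ ██               
███ █ ███ █ ██               
  █ █ █   █ ██               
███ █ █████ ██               
    █   █   ██               
███████ █ ████               
  █     █ █ ██               
█ █ █████ █ ██               
█ █         ██               
██████████████               
██████████████               
                             
                             
                             
                             
                             
                             
                             


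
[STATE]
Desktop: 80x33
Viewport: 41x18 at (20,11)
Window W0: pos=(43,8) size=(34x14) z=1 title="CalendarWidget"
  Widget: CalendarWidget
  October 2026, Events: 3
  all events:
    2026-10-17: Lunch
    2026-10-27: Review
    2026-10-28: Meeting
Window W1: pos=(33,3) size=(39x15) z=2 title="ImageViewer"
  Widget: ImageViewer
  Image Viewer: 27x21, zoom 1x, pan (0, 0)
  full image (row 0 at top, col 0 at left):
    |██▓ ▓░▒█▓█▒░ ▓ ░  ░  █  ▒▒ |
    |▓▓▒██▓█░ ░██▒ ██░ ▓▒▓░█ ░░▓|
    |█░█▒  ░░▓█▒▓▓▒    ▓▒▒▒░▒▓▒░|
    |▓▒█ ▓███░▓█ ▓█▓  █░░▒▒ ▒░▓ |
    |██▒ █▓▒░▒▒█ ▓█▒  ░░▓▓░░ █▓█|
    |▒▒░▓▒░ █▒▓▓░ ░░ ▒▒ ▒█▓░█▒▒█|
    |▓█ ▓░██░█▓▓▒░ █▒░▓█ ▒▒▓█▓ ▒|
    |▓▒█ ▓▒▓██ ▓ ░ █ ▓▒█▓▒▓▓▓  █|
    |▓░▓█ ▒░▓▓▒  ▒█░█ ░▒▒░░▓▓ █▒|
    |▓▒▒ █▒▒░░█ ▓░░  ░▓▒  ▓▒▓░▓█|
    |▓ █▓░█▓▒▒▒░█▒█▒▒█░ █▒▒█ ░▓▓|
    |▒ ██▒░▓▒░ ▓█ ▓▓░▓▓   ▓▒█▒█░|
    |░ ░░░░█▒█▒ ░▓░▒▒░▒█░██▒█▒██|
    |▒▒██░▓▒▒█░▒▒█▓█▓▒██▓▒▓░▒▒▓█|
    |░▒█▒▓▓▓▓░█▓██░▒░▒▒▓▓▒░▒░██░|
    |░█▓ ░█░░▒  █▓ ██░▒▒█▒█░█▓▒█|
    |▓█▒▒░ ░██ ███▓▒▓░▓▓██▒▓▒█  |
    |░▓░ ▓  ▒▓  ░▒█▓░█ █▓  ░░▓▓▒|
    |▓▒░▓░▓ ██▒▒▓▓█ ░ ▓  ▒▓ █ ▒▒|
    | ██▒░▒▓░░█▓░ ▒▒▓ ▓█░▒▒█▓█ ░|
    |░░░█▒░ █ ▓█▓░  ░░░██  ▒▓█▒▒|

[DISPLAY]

             ┃▒▒░▓▒░ █▒▓▓░ ░░ ▒▒ ▒█▓░█▒▒█
             ┃▓█ ▓░██░█▓▓▒░ █▒░▓█ ▒▒▓█▓ ▒
             ┃▓▒█ ▓▒▓██ ▓ ░ █ ▓▒█▓▒▓▓▓  █
             ┃▓░▓█ ▒░▓▓▒  ▒█░█ ░▒▒░░▓▓ █▒
             ┃▓▒▒ █▒▒░░█ ▓░░  ░▓▒  ▓▒▓░▓█
             ┃▓ █▓░█▓▒▒▒░█▒█▒▒█░ █▒▒█ ░▓▓
             ┗━━━━━━━━━━━━━━━━━━━━━━━━━━━
                       ┃                 
                       ┃                 
                       ┃                 
                       ┗━━━━━━━━━━━━━━━━━
                                         
                                         
                                         
                                         
                                         
                                         
                                         


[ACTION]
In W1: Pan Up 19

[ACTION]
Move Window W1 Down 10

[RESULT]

                       ┃          October
                       ┃Mo Tu We Th Fr Sa
             ┏━━━━━━━━━━━━━━━━━━━━━━━━━━━
             ┃ ImageViewer               
             ┠───────────────────────────
             ┃██▓ ▓░▒█▓█▒░ ▓ ░  ░  █  ▒▒ 
             ┃▓▓▒██▓█░ ░██▒ ██░ ▓▒▓░█ ░░▓
             ┃█░█▒  ░░▓█▒▓▓▒    ▓▒▒▒░▒▓▒░
             ┃▓▒█ ▓███░▓█ ▓█▓  █░░▒▒ ▒░▓ 
             ┃██▒ █▓▒░▒▒█ ▓█▒  ░░▓▓░░ █▓█
             ┃▒▒░▓▒░ █▒▓▓░ ░░ ▒▒ ▒█▓░█▒▒█
             ┃▓█ ▓░██░█▓▓▒░ █▒░▓█ ▒▒▓█▓ ▒
             ┃▓▒█ ▓▒▓██ ▓ ░ █ ▓▒█▓▒▓▓▓  █
             ┃▓░▓█ ▒░▓▓▒  ▒█░█ ░▒▒░░▓▓ █▒
             ┃▓▒▒ █▒▒░░█ ▓░░  ░▓▒  ▓▒▓░▓█
             ┃▓ █▓░█▓▒▒▒░█▒█▒▒█░ █▒▒█ ░▓▓
             ┗━━━━━━━━━━━━━━━━━━━━━━━━━━━
                                         
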